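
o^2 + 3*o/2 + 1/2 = (o + 1/2)*(o + 1)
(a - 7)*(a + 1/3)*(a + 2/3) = a^3 - 6*a^2 - 61*a/9 - 14/9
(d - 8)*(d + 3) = d^2 - 5*d - 24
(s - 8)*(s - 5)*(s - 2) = s^3 - 15*s^2 + 66*s - 80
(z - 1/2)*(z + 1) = z^2 + z/2 - 1/2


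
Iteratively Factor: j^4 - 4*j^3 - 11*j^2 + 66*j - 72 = (j - 3)*(j^3 - j^2 - 14*j + 24) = (j - 3)*(j - 2)*(j^2 + j - 12) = (j - 3)*(j - 2)*(j + 4)*(j - 3)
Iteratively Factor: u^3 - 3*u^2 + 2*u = (u - 1)*(u^2 - 2*u) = (u - 2)*(u - 1)*(u)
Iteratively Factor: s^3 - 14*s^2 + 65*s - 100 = (s - 4)*(s^2 - 10*s + 25) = (s - 5)*(s - 4)*(s - 5)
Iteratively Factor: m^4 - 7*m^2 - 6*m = (m + 2)*(m^3 - 2*m^2 - 3*m) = (m + 1)*(m + 2)*(m^2 - 3*m) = (m - 3)*(m + 1)*(m + 2)*(m)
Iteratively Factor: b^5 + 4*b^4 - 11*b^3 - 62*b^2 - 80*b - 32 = (b + 1)*(b^4 + 3*b^3 - 14*b^2 - 48*b - 32) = (b + 1)*(b + 2)*(b^3 + b^2 - 16*b - 16) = (b - 4)*(b + 1)*(b + 2)*(b^2 + 5*b + 4) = (b - 4)*(b + 1)^2*(b + 2)*(b + 4)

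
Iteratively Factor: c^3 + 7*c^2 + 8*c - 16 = (c + 4)*(c^2 + 3*c - 4) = (c - 1)*(c + 4)*(c + 4)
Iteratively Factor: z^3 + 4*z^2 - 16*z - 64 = (z + 4)*(z^2 - 16) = (z - 4)*(z + 4)*(z + 4)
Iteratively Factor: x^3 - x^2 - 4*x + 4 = (x + 2)*(x^2 - 3*x + 2) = (x - 2)*(x + 2)*(x - 1)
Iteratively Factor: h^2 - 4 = (h + 2)*(h - 2)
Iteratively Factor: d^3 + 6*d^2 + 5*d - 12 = (d + 4)*(d^2 + 2*d - 3) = (d - 1)*(d + 4)*(d + 3)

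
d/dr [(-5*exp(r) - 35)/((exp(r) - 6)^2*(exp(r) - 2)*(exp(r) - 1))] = (15*exp(3*r) + 80*exp(2*r) - 725*exp(r) + 830)*exp(r)/(exp(7*r) - 24*exp(6*r) + 229*exp(5*r) - 1110*exp(4*r) + 2920*exp(3*r) - 4176*exp(2*r) + 3024*exp(r) - 864)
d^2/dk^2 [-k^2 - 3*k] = -2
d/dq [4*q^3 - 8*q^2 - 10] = 4*q*(3*q - 4)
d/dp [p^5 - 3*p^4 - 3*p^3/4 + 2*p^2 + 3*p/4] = 5*p^4 - 12*p^3 - 9*p^2/4 + 4*p + 3/4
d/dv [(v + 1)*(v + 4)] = 2*v + 5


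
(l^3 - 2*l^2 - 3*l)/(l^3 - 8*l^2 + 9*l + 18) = l/(l - 6)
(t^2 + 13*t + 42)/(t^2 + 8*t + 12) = (t + 7)/(t + 2)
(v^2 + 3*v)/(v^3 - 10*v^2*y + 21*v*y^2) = (v + 3)/(v^2 - 10*v*y + 21*y^2)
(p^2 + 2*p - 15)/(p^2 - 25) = (p - 3)/(p - 5)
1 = 1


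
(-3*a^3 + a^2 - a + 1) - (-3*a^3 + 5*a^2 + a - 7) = -4*a^2 - 2*a + 8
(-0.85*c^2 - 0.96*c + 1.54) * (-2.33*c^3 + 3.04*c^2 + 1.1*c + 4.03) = 1.9805*c^5 - 0.3472*c^4 - 7.4416*c^3 + 0.2001*c^2 - 2.1748*c + 6.2062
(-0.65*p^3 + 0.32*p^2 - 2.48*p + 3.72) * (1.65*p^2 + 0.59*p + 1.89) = -1.0725*p^5 + 0.1445*p^4 - 5.1317*p^3 + 5.2796*p^2 - 2.4924*p + 7.0308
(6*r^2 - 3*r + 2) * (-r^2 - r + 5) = -6*r^4 - 3*r^3 + 31*r^2 - 17*r + 10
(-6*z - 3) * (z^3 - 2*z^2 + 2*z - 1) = -6*z^4 + 9*z^3 - 6*z^2 + 3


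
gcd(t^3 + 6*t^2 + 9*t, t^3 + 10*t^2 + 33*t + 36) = t^2 + 6*t + 9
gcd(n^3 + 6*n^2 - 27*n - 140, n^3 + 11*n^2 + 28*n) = n^2 + 11*n + 28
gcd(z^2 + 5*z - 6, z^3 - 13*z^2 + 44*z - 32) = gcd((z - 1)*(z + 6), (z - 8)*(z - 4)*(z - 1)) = z - 1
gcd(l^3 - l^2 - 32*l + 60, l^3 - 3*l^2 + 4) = l - 2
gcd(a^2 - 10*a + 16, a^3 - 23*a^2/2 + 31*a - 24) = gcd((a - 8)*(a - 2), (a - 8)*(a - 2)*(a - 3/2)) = a^2 - 10*a + 16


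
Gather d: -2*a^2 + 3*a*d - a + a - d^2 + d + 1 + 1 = -2*a^2 - d^2 + d*(3*a + 1) + 2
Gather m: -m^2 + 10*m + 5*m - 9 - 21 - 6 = -m^2 + 15*m - 36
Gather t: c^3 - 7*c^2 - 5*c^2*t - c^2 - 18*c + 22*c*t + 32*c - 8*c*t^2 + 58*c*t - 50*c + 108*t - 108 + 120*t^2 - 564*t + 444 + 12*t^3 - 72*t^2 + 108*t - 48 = c^3 - 8*c^2 - 36*c + 12*t^3 + t^2*(48 - 8*c) + t*(-5*c^2 + 80*c - 348) + 288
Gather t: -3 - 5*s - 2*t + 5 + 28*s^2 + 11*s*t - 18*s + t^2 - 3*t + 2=28*s^2 - 23*s + t^2 + t*(11*s - 5) + 4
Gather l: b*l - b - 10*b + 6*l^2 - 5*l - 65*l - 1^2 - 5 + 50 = -11*b + 6*l^2 + l*(b - 70) + 44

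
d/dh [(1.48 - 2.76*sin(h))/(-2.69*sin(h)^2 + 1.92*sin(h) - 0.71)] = (-7.4244*sin(h)^2 + 7.9624*sin(h) - 0.882)*cos(h)/(7.2361*sin(h)^4 - 10.3296*sin(h)^3 + 7.5062*sin(h)^2 - 2.7264*sin(h) + 0.5041)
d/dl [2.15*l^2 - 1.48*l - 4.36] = 4.3*l - 1.48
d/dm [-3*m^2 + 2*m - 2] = 2 - 6*m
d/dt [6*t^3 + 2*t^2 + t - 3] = 18*t^2 + 4*t + 1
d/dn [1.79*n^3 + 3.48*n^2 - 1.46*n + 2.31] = 5.37*n^2 + 6.96*n - 1.46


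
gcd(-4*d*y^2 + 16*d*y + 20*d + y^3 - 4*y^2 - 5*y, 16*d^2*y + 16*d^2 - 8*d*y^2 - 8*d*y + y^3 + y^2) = -4*d*y - 4*d + y^2 + y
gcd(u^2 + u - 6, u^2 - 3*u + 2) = u - 2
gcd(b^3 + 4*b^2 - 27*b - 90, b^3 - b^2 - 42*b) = b + 6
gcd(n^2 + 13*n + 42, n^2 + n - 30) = n + 6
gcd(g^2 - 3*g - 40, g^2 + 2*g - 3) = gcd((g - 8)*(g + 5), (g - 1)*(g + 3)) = 1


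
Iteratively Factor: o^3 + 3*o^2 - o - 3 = (o + 1)*(o^2 + 2*o - 3) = (o + 1)*(o + 3)*(o - 1)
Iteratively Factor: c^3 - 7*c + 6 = (c + 3)*(c^2 - 3*c + 2) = (c - 1)*(c + 3)*(c - 2)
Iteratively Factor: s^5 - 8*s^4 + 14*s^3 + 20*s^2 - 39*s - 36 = (s - 4)*(s^4 - 4*s^3 - 2*s^2 + 12*s + 9) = (s - 4)*(s - 3)*(s^3 - s^2 - 5*s - 3) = (s - 4)*(s - 3)^2*(s^2 + 2*s + 1) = (s - 4)*(s - 3)^2*(s + 1)*(s + 1)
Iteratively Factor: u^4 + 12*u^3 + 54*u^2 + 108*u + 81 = (u + 3)*(u^3 + 9*u^2 + 27*u + 27) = (u + 3)^2*(u^2 + 6*u + 9) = (u + 3)^3*(u + 3)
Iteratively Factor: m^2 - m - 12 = (m + 3)*(m - 4)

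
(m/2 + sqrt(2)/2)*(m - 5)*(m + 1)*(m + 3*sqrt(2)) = m^4/2 - 2*m^3 + 2*sqrt(2)*m^3 - 8*sqrt(2)*m^2 + m^2/2 - 10*sqrt(2)*m - 12*m - 15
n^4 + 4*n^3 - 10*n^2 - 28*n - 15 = (n - 3)*(n + 1)^2*(n + 5)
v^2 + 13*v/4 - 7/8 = (v - 1/4)*(v + 7/2)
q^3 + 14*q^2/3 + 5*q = q*(q + 5/3)*(q + 3)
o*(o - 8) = o^2 - 8*o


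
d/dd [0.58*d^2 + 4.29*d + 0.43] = 1.16*d + 4.29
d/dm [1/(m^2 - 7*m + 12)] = (7 - 2*m)/(m^2 - 7*m + 12)^2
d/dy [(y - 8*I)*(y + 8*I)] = 2*y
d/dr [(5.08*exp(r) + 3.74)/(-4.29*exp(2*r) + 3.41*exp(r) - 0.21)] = (21.7932*exp(2*r) + 32.0892*exp(r) - 13.8202)*exp(r)/(18.4041*exp(4*r) - 29.2578*exp(3*r) + 13.4299*exp(2*r) - 1.4322*exp(r) + 0.0441)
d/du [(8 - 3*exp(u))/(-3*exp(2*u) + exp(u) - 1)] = (-(3*exp(u) - 8)*(6*exp(u) - 1) + 9*exp(2*u) - 3*exp(u) + 3)*exp(u)/(3*exp(2*u) - exp(u) + 1)^2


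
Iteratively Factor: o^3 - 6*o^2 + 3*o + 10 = (o + 1)*(o^2 - 7*o + 10) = (o - 2)*(o + 1)*(o - 5)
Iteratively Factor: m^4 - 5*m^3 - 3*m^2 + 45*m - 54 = (m - 2)*(m^3 - 3*m^2 - 9*m + 27) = (m - 3)*(m - 2)*(m^2 - 9) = (m - 3)*(m - 2)*(m + 3)*(m - 3)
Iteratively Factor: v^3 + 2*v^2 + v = (v + 1)*(v^2 + v) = v*(v + 1)*(v + 1)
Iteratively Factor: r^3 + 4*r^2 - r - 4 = (r + 1)*(r^2 + 3*r - 4) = (r - 1)*(r + 1)*(r + 4)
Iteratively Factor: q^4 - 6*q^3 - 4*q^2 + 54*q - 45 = (q - 1)*(q^3 - 5*q^2 - 9*q + 45) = (q - 1)*(q + 3)*(q^2 - 8*q + 15) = (q - 3)*(q - 1)*(q + 3)*(q - 5)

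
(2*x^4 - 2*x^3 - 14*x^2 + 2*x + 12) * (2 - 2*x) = -4*x^5 + 8*x^4 + 24*x^3 - 32*x^2 - 20*x + 24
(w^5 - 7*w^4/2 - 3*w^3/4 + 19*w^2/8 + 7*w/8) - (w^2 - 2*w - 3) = w^5 - 7*w^4/2 - 3*w^3/4 + 11*w^2/8 + 23*w/8 + 3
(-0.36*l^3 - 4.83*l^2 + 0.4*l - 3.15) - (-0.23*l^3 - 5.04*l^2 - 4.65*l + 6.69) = -0.13*l^3 + 0.21*l^2 + 5.05*l - 9.84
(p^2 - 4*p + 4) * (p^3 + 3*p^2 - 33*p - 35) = p^5 - p^4 - 41*p^3 + 109*p^2 + 8*p - 140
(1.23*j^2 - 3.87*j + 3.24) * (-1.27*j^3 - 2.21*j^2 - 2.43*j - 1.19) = -1.5621*j^5 + 2.1966*j^4 + 1.449*j^3 + 0.780000000000001*j^2 - 3.2679*j - 3.8556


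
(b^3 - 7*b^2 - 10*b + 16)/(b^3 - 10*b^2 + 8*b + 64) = (b - 1)/(b - 4)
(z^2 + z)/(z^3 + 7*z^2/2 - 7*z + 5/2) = 2*z*(z + 1)/(2*z^3 + 7*z^2 - 14*z + 5)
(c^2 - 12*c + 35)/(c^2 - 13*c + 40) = (c - 7)/(c - 8)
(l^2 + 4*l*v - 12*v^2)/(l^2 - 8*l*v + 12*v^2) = (-l - 6*v)/(-l + 6*v)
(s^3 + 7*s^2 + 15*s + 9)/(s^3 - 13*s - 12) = (s + 3)/(s - 4)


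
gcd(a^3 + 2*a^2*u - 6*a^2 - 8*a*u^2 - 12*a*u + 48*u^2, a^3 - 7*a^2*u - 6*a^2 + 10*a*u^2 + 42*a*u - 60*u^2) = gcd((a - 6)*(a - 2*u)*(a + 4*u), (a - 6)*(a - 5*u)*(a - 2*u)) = -a^2 + 2*a*u + 6*a - 12*u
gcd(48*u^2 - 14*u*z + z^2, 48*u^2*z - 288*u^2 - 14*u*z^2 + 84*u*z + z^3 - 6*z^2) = 48*u^2 - 14*u*z + z^2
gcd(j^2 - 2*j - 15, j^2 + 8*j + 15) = j + 3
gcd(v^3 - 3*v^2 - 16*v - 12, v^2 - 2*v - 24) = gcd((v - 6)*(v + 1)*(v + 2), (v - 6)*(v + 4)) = v - 6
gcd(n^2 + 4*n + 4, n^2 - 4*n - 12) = n + 2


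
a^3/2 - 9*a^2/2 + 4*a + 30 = (a/2 + 1)*(a - 6)*(a - 5)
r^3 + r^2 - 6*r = r*(r - 2)*(r + 3)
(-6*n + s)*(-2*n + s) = 12*n^2 - 8*n*s + s^2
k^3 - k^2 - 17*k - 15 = (k - 5)*(k + 1)*(k + 3)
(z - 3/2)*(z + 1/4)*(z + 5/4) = z^3 - 31*z/16 - 15/32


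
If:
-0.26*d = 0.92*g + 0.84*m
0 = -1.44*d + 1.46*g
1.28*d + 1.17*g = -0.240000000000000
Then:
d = -0.10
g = -0.10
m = 0.14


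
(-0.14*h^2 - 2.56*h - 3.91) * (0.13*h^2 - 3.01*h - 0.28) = -0.0182*h^4 + 0.0886*h^3 + 7.2365*h^2 + 12.4859*h + 1.0948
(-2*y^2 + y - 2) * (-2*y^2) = 4*y^4 - 2*y^3 + 4*y^2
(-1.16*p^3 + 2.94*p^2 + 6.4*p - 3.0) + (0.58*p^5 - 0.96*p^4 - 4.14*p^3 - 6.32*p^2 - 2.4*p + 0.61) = 0.58*p^5 - 0.96*p^4 - 5.3*p^3 - 3.38*p^2 + 4.0*p - 2.39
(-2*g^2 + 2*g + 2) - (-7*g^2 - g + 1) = 5*g^2 + 3*g + 1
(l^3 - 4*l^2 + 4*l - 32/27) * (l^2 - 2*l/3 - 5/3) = l^5 - 14*l^4/3 + 5*l^3 + 76*l^2/27 - 476*l/81 + 160/81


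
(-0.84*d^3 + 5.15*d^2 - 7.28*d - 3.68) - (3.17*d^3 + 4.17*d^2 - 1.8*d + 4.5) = -4.01*d^3 + 0.98*d^2 - 5.48*d - 8.18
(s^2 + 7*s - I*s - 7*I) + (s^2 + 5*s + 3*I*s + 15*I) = 2*s^2 + 12*s + 2*I*s + 8*I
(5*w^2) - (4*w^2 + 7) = w^2 - 7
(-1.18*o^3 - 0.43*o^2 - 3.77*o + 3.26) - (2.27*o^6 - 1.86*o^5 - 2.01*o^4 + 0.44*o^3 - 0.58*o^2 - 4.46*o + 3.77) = -2.27*o^6 + 1.86*o^5 + 2.01*o^4 - 1.62*o^3 + 0.15*o^2 + 0.69*o - 0.51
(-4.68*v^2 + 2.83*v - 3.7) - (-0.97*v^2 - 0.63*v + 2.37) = -3.71*v^2 + 3.46*v - 6.07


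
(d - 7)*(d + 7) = d^2 - 49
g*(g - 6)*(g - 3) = g^3 - 9*g^2 + 18*g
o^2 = o^2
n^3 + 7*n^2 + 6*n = n*(n + 1)*(n + 6)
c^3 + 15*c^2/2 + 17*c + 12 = (c + 3/2)*(c + 2)*(c + 4)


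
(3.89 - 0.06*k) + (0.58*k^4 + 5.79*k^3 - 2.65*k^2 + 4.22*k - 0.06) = 0.58*k^4 + 5.79*k^3 - 2.65*k^2 + 4.16*k + 3.83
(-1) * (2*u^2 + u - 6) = -2*u^2 - u + 6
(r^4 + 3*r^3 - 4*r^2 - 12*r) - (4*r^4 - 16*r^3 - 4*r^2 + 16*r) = -3*r^4 + 19*r^3 - 28*r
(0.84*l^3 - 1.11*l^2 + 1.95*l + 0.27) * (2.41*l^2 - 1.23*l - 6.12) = 2.0244*l^5 - 3.7083*l^4 + 0.924000000000001*l^3 + 5.0454*l^2 - 12.2661*l - 1.6524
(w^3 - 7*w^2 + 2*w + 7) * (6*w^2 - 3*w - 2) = 6*w^5 - 45*w^4 + 31*w^3 + 50*w^2 - 25*w - 14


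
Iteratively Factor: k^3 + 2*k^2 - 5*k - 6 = (k + 1)*(k^2 + k - 6) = (k - 2)*(k + 1)*(k + 3)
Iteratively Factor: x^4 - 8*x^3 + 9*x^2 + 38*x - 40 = (x + 2)*(x^3 - 10*x^2 + 29*x - 20) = (x - 5)*(x + 2)*(x^2 - 5*x + 4) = (x - 5)*(x - 1)*(x + 2)*(x - 4)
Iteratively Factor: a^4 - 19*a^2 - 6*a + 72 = (a - 2)*(a^3 + 2*a^2 - 15*a - 36) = (a - 2)*(a + 3)*(a^2 - a - 12) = (a - 4)*(a - 2)*(a + 3)*(a + 3)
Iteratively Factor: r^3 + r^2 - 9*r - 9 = (r - 3)*(r^2 + 4*r + 3) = (r - 3)*(r + 1)*(r + 3)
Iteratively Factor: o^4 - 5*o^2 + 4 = (o - 2)*(o^3 + 2*o^2 - o - 2) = (o - 2)*(o + 1)*(o^2 + o - 2) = (o - 2)*(o + 1)*(o + 2)*(o - 1)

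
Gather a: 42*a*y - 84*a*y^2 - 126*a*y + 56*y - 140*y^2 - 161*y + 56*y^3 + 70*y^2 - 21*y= a*(-84*y^2 - 84*y) + 56*y^3 - 70*y^2 - 126*y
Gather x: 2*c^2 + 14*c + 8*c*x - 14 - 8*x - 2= 2*c^2 + 14*c + x*(8*c - 8) - 16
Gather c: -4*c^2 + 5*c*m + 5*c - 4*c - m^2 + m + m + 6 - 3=-4*c^2 + c*(5*m + 1) - m^2 + 2*m + 3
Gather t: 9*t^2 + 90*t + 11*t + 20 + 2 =9*t^2 + 101*t + 22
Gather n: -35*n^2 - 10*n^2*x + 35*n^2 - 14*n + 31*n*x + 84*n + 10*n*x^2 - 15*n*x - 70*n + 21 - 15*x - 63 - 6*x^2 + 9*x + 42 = -10*n^2*x + n*(10*x^2 + 16*x) - 6*x^2 - 6*x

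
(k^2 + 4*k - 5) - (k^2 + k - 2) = 3*k - 3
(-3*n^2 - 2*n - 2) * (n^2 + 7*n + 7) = -3*n^4 - 23*n^3 - 37*n^2 - 28*n - 14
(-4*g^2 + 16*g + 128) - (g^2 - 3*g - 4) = -5*g^2 + 19*g + 132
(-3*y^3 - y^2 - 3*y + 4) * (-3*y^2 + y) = 9*y^5 + 8*y^3 - 15*y^2 + 4*y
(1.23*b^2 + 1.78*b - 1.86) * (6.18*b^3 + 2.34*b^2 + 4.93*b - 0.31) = 7.6014*b^5 + 13.8786*b^4 - 1.2657*b^3 + 4.0417*b^2 - 9.7216*b + 0.5766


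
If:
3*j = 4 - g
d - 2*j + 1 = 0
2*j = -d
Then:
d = -1/2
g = 13/4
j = 1/4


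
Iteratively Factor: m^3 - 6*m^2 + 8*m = (m)*(m^2 - 6*m + 8) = m*(m - 4)*(m - 2)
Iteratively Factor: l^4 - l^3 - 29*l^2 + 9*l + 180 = (l + 4)*(l^3 - 5*l^2 - 9*l + 45) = (l - 5)*(l + 4)*(l^2 - 9) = (l - 5)*(l - 3)*(l + 4)*(l + 3)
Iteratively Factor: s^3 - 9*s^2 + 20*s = (s - 5)*(s^2 - 4*s) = (s - 5)*(s - 4)*(s)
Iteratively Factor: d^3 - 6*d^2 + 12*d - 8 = (d - 2)*(d^2 - 4*d + 4) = (d - 2)^2*(d - 2)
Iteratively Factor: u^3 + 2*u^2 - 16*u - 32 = (u - 4)*(u^2 + 6*u + 8) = (u - 4)*(u + 2)*(u + 4)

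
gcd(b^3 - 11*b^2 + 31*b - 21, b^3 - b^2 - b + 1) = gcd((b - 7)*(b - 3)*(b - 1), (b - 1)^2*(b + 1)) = b - 1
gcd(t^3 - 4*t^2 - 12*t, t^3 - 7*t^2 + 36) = t^2 - 4*t - 12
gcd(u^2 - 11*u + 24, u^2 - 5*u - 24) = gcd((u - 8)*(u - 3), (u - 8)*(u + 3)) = u - 8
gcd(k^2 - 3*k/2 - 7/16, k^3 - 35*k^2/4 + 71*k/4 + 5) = k + 1/4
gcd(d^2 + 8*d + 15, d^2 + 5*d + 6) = d + 3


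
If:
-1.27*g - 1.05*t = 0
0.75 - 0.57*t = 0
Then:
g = -1.09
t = 1.32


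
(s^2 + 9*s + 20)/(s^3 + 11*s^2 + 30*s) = (s + 4)/(s*(s + 6))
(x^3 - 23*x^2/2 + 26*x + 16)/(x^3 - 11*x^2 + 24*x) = (x^2 - 7*x/2 - 2)/(x*(x - 3))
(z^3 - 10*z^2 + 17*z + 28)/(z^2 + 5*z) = (z^3 - 10*z^2 + 17*z + 28)/(z*(z + 5))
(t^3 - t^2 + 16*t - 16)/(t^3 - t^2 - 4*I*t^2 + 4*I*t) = (t + 4*I)/t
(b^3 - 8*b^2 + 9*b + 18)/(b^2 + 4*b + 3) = (b^2 - 9*b + 18)/(b + 3)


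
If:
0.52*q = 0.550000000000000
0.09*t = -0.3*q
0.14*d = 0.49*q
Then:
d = 3.70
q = 1.06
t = -3.53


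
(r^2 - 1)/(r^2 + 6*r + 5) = (r - 1)/(r + 5)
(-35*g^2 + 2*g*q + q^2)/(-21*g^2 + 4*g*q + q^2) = (-5*g + q)/(-3*g + q)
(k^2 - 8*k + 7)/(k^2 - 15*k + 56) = (k - 1)/(k - 8)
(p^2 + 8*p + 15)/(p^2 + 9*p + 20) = (p + 3)/(p + 4)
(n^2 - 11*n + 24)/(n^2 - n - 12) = (-n^2 + 11*n - 24)/(-n^2 + n + 12)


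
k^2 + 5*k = k*(k + 5)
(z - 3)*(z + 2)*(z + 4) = z^3 + 3*z^2 - 10*z - 24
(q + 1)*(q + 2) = q^2 + 3*q + 2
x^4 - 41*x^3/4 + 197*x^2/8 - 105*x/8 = x*(x - 7)*(x - 5/2)*(x - 3/4)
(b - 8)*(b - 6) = b^2 - 14*b + 48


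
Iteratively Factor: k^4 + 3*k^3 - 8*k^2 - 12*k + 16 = (k + 4)*(k^3 - k^2 - 4*k + 4) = (k - 2)*(k + 4)*(k^2 + k - 2) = (k - 2)*(k - 1)*(k + 4)*(k + 2)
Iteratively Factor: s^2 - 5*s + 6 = (s - 2)*(s - 3)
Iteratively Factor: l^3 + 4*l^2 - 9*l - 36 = (l + 4)*(l^2 - 9) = (l + 3)*(l + 4)*(l - 3)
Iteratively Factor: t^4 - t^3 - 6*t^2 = (t)*(t^3 - t^2 - 6*t) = t^2*(t^2 - t - 6) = t^2*(t - 3)*(t + 2)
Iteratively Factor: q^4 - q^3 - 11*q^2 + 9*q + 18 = (q + 1)*(q^3 - 2*q^2 - 9*q + 18) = (q - 2)*(q + 1)*(q^2 - 9) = (q - 3)*(q - 2)*(q + 1)*(q + 3)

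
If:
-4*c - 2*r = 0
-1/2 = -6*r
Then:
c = -1/24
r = 1/12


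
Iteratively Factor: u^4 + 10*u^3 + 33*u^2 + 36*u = (u)*(u^3 + 10*u^2 + 33*u + 36) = u*(u + 4)*(u^2 + 6*u + 9) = u*(u + 3)*(u + 4)*(u + 3)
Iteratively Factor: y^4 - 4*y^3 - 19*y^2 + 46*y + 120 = (y + 2)*(y^3 - 6*y^2 - 7*y + 60) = (y - 4)*(y + 2)*(y^2 - 2*y - 15) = (y - 4)*(y + 2)*(y + 3)*(y - 5)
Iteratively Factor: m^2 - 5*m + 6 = (m - 2)*(m - 3)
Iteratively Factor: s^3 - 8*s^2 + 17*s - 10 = (s - 5)*(s^2 - 3*s + 2) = (s - 5)*(s - 1)*(s - 2)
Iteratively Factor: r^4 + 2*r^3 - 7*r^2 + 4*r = (r)*(r^3 + 2*r^2 - 7*r + 4) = r*(r - 1)*(r^2 + 3*r - 4) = r*(r - 1)*(r + 4)*(r - 1)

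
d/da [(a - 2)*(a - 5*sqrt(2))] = 2*a - 5*sqrt(2) - 2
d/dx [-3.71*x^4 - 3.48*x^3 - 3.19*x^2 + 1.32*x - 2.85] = -14.84*x^3 - 10.44*x^2 - 6.38*x + 1.32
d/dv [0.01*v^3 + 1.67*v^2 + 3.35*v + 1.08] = 0.03*v^2 + 3.34*v + 3.35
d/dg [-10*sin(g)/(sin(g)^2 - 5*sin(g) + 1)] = -10*cos(g)^3/(sin(g)^2 - 5*sin(g) + 1)^2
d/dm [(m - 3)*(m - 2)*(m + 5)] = 3*m^2 - 19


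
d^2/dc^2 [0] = 0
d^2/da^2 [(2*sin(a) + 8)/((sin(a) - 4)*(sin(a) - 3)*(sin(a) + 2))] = 2*(-4*sin(a)^7 - 21*sin(a)^6 + 193*sin(a)^5 - 44*sin(a)^4 - 242*sin(a)^3 - 1720*sin(a)^2 - 384*sin(a) + 1088)/((sin(a) - 4)^3*(sin(a) - 3)^3*(sin(a) + 2)^3)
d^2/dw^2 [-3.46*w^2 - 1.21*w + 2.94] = -6.92000000000000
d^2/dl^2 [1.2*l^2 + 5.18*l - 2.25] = 2.40000000000000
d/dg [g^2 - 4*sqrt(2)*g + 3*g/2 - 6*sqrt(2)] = 2*g - 4*sqrt(2) + 3/2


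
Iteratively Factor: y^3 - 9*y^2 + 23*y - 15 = (y - 5)*(y^2 - 4*y + 3) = (y - 5)*(y - 3)*(y - 1)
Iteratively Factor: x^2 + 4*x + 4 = (x + 2)*(x + 2)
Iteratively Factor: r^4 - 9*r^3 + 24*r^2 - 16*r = (r - 4)*(r^3 - 5*r^2 + 4*r) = (r - 4)^2*(r^2 - r) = (r - 4)^2*(r - 1)*(r)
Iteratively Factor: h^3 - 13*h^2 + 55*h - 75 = (h - 5)*(h^2 - 8*h + 15) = (h - 5)*(h - 3)*(h - 5)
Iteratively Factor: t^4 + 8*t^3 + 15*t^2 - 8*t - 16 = (t + 1)*(t^3 + 7*t^2 + 8*t - 16) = (t + 1)*(t + 4)*(t^2 + 3*t - 4) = (t - 1)*(t + 1)*(t + 4)*(t + 4)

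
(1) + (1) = 2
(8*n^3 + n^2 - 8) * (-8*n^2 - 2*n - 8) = -64*n^5 - 24*n^4 - 66*n^3 + 56*n^2 + 16*n + 64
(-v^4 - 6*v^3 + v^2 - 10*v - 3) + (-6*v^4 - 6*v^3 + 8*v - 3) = -7*v^4 - 12*v^3 + v^2 - 2*v - 6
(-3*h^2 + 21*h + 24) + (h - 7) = -3*h^2 + 22*h + 17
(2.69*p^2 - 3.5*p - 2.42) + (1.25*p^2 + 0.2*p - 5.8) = 3.94*p^2 - 3.3*p - 8.22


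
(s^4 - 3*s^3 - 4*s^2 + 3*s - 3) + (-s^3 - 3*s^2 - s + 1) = s^4 - 4*s^3 - 7*s^2 + 2*s - 2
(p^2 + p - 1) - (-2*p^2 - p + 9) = 3*p^2 + 2*p - 10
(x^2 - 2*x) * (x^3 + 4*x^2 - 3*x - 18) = x^5 + 2*x^4 - 11*x^3 - 12*x^2 + 36*x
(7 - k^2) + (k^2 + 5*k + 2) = 5*k + 9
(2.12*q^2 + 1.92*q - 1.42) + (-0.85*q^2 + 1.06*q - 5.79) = 1.27*q^2 + 2.98*q - 7.21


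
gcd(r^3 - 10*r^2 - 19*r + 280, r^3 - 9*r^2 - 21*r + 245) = r^2 - 2*r - 35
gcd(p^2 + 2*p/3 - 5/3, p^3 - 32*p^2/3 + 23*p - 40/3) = p - 1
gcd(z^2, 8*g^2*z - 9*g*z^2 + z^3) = z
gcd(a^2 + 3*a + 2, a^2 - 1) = a + 1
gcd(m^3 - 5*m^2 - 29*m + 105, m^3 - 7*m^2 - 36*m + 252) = m - 7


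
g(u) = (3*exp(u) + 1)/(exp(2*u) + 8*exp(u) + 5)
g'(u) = (3*exp(u) + 1)*(-2*exp(2*u) - 8*exp(u))/(exp(2*u) + 8*exp(u) + 5)^2 + 3*exp(u)/(exp(2*u) + 8*exp(u) + 5) = (-3*exp(2*u) - 2*exp(u) + 7)*exp(u)/(exp(4*u) + 16*exp(3*u) + 74*exp(2*u) + 80*exp(u) + 25)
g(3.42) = 0.08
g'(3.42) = -0.06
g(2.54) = 0.15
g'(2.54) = -0.09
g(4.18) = 0.04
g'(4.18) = -0.04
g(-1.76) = 0.24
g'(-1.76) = 0.03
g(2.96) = 0.11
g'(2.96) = -0.08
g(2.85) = 0.12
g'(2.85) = -0.08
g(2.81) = 0.12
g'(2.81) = -0.08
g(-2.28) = 0.22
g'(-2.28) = 0.02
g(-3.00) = 0.21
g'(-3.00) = 0.01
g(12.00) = 0.00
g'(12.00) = 0.00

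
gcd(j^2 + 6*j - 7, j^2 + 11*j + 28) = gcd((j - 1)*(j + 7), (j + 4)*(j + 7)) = j + 7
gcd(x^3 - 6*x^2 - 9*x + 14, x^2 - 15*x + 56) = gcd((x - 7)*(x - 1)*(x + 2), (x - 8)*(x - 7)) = x - 7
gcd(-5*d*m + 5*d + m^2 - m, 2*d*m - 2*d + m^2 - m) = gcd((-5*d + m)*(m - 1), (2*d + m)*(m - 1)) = m - 1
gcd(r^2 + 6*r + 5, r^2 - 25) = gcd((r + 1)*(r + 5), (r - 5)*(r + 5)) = r + 5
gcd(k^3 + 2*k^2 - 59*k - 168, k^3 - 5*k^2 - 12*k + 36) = k + 3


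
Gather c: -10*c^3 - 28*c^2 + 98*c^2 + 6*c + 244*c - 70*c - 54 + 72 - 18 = -10*c^3 + 70*c^2 + 180*c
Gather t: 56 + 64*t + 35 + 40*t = 104*t + 91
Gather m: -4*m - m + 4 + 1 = 5 - 5*m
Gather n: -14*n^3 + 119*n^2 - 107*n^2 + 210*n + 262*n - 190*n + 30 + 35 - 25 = -14*n^3 + 12*n^2 + 282*n + 40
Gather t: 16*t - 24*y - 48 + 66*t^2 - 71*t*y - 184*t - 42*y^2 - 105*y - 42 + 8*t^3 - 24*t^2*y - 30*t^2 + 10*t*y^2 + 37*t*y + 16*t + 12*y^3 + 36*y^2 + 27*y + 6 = 8*t^3 + t^2*(36 - 24*y) + t*(10*y^2 - 34*y - 152) + 12*y^3 - 6*y^2 - 102*y - 84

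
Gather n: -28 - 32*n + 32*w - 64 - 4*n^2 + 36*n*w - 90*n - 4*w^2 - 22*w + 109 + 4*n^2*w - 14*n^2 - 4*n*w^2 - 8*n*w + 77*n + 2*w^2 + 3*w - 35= n^2*(4*w - 18) + n*(-4*w^2 + 28*w - 45) - 2*w^2 + 13*w - 18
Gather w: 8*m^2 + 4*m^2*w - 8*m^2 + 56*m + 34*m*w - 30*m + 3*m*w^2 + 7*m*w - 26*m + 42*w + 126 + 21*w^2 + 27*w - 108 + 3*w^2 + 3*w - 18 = w^2*(3*m + 24) + w*(4*m^2 + 41*m + 72)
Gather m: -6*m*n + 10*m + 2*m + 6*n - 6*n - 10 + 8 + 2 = m*(12 - 6*n)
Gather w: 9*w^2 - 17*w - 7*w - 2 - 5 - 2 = 9*w^2 - 24*w - 9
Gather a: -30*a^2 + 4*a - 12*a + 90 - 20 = -30*a^2 - 8*a + 70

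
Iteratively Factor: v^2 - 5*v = (v - 5)*(v)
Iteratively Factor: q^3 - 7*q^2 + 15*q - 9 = (q - 3)*(q^2 - 4*q + 3) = (q - 3)*(q - 1)*(q - 3)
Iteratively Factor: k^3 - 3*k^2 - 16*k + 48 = (k - 3)*(k^2 - 16) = (k - 3)*(k + 4)*(k - 4)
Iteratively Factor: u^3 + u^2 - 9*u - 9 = (u - 3)*(u^2 + 4*u + 3) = (u - 3)*(u + 3)*(u + 1)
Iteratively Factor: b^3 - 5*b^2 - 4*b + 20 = (b - 5)*(b^2 - 4) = (b - 5)*(b + 2)*(b - 2)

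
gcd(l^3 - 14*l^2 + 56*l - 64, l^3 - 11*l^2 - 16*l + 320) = l - 8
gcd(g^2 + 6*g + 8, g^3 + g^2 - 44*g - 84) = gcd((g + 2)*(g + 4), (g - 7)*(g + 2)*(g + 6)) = g + 2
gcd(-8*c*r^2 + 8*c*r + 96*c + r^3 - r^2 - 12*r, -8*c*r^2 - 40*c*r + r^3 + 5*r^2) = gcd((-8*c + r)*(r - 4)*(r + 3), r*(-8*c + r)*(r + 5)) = -8*c + r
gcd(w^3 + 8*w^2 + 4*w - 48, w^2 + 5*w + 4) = w + 4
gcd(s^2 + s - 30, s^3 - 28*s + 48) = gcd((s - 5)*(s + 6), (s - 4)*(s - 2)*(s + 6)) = s + 6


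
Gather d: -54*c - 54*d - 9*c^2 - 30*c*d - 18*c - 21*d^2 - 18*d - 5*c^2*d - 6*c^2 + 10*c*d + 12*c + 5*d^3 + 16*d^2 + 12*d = -15*c^2 - 60*c + 5*d^3 - 5*d^2 + d*(-5*c^2 - 20*c - 60)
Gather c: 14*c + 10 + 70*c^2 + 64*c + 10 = 70*c^2 + 78*c + 20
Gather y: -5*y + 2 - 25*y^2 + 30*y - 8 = -25*y^2 + 25*y - 6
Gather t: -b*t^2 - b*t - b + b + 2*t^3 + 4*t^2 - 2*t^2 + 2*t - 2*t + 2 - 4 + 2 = -b*t + 2*t^3 + t^2*(2 - b)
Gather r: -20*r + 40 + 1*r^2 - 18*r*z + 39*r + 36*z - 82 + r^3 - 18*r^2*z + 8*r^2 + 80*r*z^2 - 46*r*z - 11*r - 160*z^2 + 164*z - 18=r^3 + r^2*(9 - 18*z) + r*(80*z^2 - 64*z + 8) - 160*z^2 + 200*z - 60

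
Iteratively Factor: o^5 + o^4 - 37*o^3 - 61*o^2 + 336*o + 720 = (o + 4)*(o^4 - 3*o^3 - 25*o^2 + 39*o + 180) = (o + 3)*(o + 4)*(o^3 - 6*o^2 - 7*o + 60) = (o + 3)^2*(o + 4)*(o^2 - 9*o + 20) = (o - 5)*(o + 3)^2*(o + 4)*(o - 4)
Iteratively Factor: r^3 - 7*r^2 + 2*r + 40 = (r - 4)*(r^2 - 3*r - 10) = (r - 5)*(r - 4)*(r + 2)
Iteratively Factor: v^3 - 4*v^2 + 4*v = (v)*(v^2 - 4*v + 4) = v*(v - 2)*(v - 2)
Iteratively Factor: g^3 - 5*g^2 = (g)*(g^2 - 5*g) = g^2*(g - 5)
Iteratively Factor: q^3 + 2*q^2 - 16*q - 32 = (q + 4)*(q^2 - 2*q - 8) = (q - 4)*(q + 4)*(q + 2)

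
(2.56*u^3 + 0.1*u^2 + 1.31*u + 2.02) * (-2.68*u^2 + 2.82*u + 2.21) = -6.8608*u^5 + 6.9512*u^4 + 2.4288*u^3 - 1.4984*u^2 + 8.5915*u + 4.4642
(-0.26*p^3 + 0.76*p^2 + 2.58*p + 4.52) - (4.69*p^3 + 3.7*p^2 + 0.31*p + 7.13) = -4.95*p^3 - 2.94*p^2 + 2.27*p - 2.61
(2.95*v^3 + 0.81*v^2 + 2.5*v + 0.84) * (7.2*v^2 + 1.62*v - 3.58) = 21.24*v^5 + 10.611*v^4 + 8.7512*v^3 + 7.1982*v^2 - 7.5892*v - 3.0072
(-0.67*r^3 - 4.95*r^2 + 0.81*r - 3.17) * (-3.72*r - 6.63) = 2.4924*r^4 + 22.8561*r^3 + 29.8053*r^2 + 6.4221*r + 21.0171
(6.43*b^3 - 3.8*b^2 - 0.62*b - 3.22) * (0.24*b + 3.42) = 1.5432*b^4 + 21.0786*b^3 - 13.1448*b^2 - 2.8932*b - 11.0124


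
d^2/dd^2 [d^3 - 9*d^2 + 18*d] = 6*d - 18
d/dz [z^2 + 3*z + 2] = 2*z + 3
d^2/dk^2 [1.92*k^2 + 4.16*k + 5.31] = 3.84000000000000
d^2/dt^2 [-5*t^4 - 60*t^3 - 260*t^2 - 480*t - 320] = -60*t^2 - 360*t - 520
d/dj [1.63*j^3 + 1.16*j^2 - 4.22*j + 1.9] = 4.89*j^2 + 2.32*j - 4.22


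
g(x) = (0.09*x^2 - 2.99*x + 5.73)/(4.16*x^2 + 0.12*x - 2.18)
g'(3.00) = -0.02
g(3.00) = -0.07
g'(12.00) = 0.00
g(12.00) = -0.03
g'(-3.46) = 0.14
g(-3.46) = 0.36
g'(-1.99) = 0.76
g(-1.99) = 0.86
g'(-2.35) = 0.45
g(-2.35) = 0.65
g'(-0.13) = 2.72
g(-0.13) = -2.88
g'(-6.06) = 0.03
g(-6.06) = 0.18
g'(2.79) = -0.03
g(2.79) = -0.06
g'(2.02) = -0.18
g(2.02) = 0.00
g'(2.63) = -0.05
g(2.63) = -0.06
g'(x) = (-8.32*x - 0.12)*(0.09*x^2 - 2.99*x + 5.73)/(4.16*x^2 + 0.12*x - 2.18)^2 + (0.18*x - 2.99)/(4.16*x^2 + 0.12*x - 2.18) = (12.4492*x^2 - 48.066*x + 5.8306)/(17.3056*x^4 + 0.9984*x^3 - 18.1232*x^2 - 0.5232*x + 4.7524)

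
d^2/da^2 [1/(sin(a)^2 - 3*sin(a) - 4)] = (-4*sin(a)^3 + 13*sin(a)^2 - 32*sin(a) + 26)/((sin(a) - 4)^3*(sin(a) + 1)^2)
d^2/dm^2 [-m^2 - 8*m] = -2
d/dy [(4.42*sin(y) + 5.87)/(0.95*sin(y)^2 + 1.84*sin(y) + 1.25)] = (-11.153*sin(y) + 2.0995*cos(2*y) - 7.3753)*cos(y)/(0.95*sin(y)^2 + 1.84*sin(y) + 1.25)^2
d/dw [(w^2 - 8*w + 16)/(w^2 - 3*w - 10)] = (5*w^2 - 52*w + 128)/(w^4 - 6*w^3 - 11*w^2 + 60*w + 100)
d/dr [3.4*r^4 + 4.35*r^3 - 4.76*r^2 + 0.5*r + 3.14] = 13.6*r^3 + 13.05*r^2 - 9.52*r + 0.5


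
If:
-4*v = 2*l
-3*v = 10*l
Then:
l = 0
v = 0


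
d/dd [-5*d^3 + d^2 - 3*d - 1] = -15*d^2 + 2*d - 3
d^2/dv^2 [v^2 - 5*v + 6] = 2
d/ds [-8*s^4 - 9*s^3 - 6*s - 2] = -32*s^3 - 27*s^2 - 6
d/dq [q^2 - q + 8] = 2*q - 1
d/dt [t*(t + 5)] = 2*t + 5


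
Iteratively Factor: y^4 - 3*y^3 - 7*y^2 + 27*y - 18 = (y - 2)*(y^3 - y^2 - 9*y + 9) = (y - 2)*(y - 1)*(y^2 - 9) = (y - 2)*(y - 1)*(y + 3)*(y - 3)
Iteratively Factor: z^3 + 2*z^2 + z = (z + 1)*(z^2 + z) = (z + 1)^2*(z)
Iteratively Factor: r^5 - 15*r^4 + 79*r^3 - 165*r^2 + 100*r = (r)*(r^4 - 15*r^3 + 79*r^2 - 165*r + 100) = r*(r - 5)*(r^3 - 10*r^2 + 29*r - 20) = r*(r - 5)*(r - 4)*(r^2 - 6*r + 5) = r*(r - 5)*(r - 4)*(r - 1)*(r - 5)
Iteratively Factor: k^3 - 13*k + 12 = (k + 4)*(k^2 - 4*k + 3) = (k - 1)*(k + 4)*(k - 3)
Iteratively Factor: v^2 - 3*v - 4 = (v - 4)*(v + 1)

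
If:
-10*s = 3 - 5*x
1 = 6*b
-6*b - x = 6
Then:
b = 1/6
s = -19/5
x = -7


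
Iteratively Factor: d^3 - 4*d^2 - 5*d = (d)*(d^2 - 4*d - 5) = d*(d - 5)*(d + 1)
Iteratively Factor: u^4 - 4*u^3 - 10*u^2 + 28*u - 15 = (u + 3)*(u^3 - 7*u^2 + 11*u - 5) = (u - 1)*(u + 3)*(u^2 - 6*u + 5) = (u - 1)^2*(u + 3)*(u - 5)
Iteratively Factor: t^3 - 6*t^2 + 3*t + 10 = (t - 5)*(t^2 - t - 2) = (t - 5)*(t - 2)*(t + 1)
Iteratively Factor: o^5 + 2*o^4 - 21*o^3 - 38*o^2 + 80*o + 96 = (o - 2)*(o^4 + 4*o^3 - 13*o^2 - 64*o - 48) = (o - 2)*(o + 4)*(o^3 - 13*o - 12) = (o - 2)*(o + 1)*(o + 4)*(o^2 - o - 12) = (o - 2)*(o + 1)*(o + 3)*(o + 4)*(o - 4)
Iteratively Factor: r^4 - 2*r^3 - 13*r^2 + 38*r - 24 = (r - 3)*(r^3 + r^2 - 10*r + 8) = (r - 3)*(r - 1)*(r^2 + 2*r - 8) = (r - 3)*(r - 1)*(r + 4)*(r - 2)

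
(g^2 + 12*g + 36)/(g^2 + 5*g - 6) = (g + 6)/(g - 1)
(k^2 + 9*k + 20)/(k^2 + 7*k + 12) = (k + 5)/(k + 3)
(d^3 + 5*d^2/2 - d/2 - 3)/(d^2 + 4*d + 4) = (2*d^2 + d - 3)/(2*(d + 2))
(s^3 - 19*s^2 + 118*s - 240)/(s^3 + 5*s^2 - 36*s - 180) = (s^2 - 13*s + 40)/(s^2 + 11*s + 30)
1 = 1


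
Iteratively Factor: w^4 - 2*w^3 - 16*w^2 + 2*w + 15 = (w + 3)*(w^3 - 5*w^2 - w + 5) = (w - 1)*(w + 3)*(w^2 - 4*w - 5) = (w - 1)*(w + 1)*(w + 3)*(w - 5)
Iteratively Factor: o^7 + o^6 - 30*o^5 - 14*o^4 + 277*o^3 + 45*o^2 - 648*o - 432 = (o - 3)*(o^6 + 4*o^5 - 18*o^4 - 68*o^3 + 73*o^2 + 264*o + 144) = (o - 3)^2*(o^5 + 7*o^4 + 3*o^3 - 59*o^2 - 104*o - 48) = (o - 3)^2*(o + 4)*(o^4 + 3*o^3 - 9*o^2 - 23*o - 12) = (o - 3)^3*(o + 4)*(o^3 + 6*o^2 + 9*o + 4) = (o - 3)^3*(o + 1)*(o + 4)*(o^2 + 5*o + 4) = (o - 3)^3*(o + 1)^2*(o + 4)*(o + 4)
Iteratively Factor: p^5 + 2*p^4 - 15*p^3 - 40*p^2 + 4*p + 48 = (p - 4)*(p^4 + 6*p^3 + 9*p^2 - 4*p - 12) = (p - 4)*(p + 2)*(p^3 + 4*p^2 + p - 6) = (p - 4)*(p + 2)^2*(p^2 + 2*p - 3) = (p - 4)*(p - 1)*(p + 2)^2*(p + 3)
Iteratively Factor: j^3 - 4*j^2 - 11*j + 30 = (j - 5)*(j^2 + j - 6) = (j - 5)*(j - 2)*(j + 3)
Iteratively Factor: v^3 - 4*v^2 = (v)*(v^2 - 4*v) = v*(v - 4)*(v)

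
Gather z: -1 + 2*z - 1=2*z - 2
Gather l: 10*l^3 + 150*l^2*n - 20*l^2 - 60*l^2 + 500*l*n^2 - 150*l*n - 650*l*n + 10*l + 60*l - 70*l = 10*l^3 + l^2*(150*n - 80) + l*(500*n^2 - 800*n)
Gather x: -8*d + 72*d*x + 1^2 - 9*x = -8*d + x*(72*d - 9) + 1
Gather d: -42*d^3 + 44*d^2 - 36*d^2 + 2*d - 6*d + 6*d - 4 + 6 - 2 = -42*d^3 + 8*d^2 + 2*d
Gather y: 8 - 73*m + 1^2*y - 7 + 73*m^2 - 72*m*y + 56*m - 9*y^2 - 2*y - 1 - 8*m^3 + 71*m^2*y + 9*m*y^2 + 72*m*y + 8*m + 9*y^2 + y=-8*m^3 + 71*m^2*y + 73*m^2 + 9*m*y^2 - 9*m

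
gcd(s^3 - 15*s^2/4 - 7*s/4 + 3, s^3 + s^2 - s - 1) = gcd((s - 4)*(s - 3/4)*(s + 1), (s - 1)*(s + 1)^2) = s + 1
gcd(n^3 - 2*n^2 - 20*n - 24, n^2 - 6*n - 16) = n + 2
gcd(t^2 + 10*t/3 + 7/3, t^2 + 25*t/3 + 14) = t + 7/3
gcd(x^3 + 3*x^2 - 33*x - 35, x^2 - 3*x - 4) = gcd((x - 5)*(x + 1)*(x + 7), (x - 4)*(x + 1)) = x + 1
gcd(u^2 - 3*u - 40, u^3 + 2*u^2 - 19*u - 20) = u + 5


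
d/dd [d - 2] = 1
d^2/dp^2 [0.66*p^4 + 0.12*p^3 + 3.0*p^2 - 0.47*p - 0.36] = 7.92*p^2 + 0.72*p + 6.0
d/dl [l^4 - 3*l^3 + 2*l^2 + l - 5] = 4*l^3 - 9*l^2 + 4*l + 1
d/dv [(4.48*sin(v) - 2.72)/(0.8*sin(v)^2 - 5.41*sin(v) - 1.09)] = (-3.584*sin(v)^2 + 4.352*sin(v) - 19.5984)*cos(v)/(0.64*sin(v)^4 - 8.656*sin(v)^3 + 27.5241*sin(v)^2 + 11.7938*sin(v) + 1.1881)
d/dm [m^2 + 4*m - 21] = 2*m + 4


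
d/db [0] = 0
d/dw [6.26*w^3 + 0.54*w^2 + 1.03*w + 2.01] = 18.78*w^2 + 1.08*w + 1.03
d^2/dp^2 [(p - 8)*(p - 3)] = 2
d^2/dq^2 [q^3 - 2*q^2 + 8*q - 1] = 6*q - 4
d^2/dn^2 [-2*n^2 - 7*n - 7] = -4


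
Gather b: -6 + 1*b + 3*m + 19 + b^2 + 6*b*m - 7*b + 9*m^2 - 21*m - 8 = b^2 + b*(6*m - 6) + 9*m^2 - 18*m + 5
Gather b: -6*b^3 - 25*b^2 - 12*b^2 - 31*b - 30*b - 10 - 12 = -6*b^3 - 37*b^2 - 61*b - 22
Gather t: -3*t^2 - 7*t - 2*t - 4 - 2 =-3*t^2 - 9*t - 6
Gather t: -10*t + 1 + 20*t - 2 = 10*t - 1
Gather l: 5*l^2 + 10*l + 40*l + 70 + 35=5*l^2 + 50*l + 105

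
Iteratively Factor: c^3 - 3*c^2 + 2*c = (c - 2)*(c^2 - c) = (c - 2)*(c - 1)*(c)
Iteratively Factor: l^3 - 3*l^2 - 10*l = (l - 5)*(l^2 + 2*l) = (l - 5)*(l + 2)*(l)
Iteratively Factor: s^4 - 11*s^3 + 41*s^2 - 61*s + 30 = (s - 5)*(s^3 - 6*s^2 + 11*s - 6) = (s - 5)*(s - 1)*(s^2 - 5*s + 6) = (s - 5)*(s - 3)*(s - 1)*(s - 2)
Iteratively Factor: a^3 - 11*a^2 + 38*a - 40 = (a - 5)*(a^2 - 6*a + 8) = (a - 5)*(a - 2)*(a - 4)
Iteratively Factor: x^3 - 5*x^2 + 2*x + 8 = (x - 2)*(x^2 - 3*x - 4) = (x - 2)*(x + 1)*(x - 4)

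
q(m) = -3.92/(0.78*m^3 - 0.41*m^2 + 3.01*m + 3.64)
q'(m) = -3.92*(-2.34*m^2 + 0.82*m - 3.01)/(0.78*m^3 - 0.41*m^2 + 3.01*m + 3.64)^2 = (9.1728*m^2 - 3.2144*m + 11.7992)/(0.78*m^3 - 0.41*m^2 + 3.01*m + 3.64)^2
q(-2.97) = 0.13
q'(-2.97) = 0.12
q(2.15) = -0.25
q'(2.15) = 0.19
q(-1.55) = 0.80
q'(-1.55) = 1.61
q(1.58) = -0.38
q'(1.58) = 0.27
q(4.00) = -0.07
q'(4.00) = 0.04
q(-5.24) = 0.03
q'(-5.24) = 0.02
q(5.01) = -0.04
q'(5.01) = 0.02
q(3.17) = -0.12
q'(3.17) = 0.08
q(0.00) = -1.08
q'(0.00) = 0.89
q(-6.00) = 0.02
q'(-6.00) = 0.01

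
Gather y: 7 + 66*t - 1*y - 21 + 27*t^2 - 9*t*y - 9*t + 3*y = 27*t^2 + 57*t + y*(2 - 9*t) - 14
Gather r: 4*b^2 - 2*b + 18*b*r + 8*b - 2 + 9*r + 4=4*b^2 + 6*b + r*(18*b + 9) + 2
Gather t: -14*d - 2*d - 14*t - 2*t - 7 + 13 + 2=-16*d - 16*t + 8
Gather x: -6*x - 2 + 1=-6*x - 1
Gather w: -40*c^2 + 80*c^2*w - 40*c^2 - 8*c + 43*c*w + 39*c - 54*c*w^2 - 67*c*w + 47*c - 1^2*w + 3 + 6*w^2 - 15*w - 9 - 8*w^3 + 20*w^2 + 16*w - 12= -80*c^2 + 78*c - 8*w^3 + w^2*(26 - 54*c) + w*(80*c^2 - 24*c) - 18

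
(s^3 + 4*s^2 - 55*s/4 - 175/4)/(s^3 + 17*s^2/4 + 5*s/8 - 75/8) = 2*(2*s^2 + 3*s - 35)/(4*s^2 + 7*s - 15)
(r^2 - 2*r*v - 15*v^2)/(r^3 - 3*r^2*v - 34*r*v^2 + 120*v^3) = (r + 3*v)/(r^2 + 2*r*v - 24*v^2)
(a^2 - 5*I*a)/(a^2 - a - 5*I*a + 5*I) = a/(a - 1)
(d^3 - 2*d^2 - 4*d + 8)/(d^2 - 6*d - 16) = (d^2 - 4*d + 4)/(d - 8)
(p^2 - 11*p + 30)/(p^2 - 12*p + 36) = (p - 5)/(p - 6)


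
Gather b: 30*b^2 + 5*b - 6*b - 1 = 30*b^2 - b - 1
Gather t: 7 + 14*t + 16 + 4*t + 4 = 18*t + 27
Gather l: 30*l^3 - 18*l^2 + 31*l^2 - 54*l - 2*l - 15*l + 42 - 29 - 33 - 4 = 30*l^3 + 13*l^2 - 71*l - 24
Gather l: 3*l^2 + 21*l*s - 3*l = 3*l^2 + l*(21*s - 3)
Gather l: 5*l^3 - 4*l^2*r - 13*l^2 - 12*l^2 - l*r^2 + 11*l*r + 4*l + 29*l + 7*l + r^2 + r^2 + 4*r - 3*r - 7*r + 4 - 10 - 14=5*l^3 + l^2*(-4*r - 25) + l*(-r^2 + 11*r + 40) + 2*r^2 - 6*r - 20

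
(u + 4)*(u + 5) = u^2 + 9*u + 20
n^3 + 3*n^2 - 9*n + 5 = (n - 1)^2*(n + 5)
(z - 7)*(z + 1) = z^2 - 6*z - 7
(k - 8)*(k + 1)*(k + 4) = k^3 - 3*k^2 - 36*k - 32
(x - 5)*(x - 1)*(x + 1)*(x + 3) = x^4 - 2*x^3 - 16*x^2 + 2*x + 15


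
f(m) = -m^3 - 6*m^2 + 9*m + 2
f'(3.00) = -54.00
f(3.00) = -52.00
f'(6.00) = -171.00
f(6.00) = -376.00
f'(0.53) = 1.80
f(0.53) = 4.94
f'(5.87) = -164.81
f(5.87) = -354.17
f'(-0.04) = 9.48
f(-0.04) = 1.63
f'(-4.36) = 4.29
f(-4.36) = -68.42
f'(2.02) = -27.48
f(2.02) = -12.54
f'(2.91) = -51.32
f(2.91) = -47.26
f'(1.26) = -10.88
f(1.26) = 1.81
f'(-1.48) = 20.19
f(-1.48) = -21.22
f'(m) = -3*m^2 - 12*m + 9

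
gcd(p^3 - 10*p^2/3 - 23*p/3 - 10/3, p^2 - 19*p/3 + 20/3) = p - 5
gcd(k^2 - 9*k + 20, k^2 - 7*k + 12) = k - 4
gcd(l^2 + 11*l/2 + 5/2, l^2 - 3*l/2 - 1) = l + 1/2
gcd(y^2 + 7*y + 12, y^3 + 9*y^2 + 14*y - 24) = y + 4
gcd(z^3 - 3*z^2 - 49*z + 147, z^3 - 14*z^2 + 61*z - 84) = z^2 - 10*z + 21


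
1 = 1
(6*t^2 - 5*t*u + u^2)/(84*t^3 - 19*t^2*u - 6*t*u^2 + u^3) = (2*t - u)/(28*t^2 + 3*t*u - u^2)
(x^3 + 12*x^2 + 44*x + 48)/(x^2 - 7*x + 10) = (x^3 + 12*x^2 + 44*x + 48)/(x^2 - 7*x + 10)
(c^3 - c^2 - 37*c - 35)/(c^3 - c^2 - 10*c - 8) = (c^2 - 2*c - 35)/(c^2 - 2*c - 8)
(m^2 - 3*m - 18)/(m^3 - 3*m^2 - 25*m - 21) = (m - 6)/(m^2 - 6*m - 7)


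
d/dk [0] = 0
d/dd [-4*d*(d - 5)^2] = 4*(5 - 3*d)*(d - 5)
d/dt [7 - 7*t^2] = -14*t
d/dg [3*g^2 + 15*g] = 6*g + 15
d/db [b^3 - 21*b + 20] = 3*b^2 - 21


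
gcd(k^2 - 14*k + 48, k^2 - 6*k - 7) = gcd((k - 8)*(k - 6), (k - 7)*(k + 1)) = 1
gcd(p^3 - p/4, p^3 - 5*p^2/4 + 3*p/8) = p^2 - p/2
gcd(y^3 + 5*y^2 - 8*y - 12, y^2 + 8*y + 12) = y + 6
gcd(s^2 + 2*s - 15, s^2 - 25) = s + 5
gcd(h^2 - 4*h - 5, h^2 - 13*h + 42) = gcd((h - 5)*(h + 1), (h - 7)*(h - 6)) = 1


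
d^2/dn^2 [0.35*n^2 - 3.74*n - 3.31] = 0.700000000000000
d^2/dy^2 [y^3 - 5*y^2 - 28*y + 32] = 6*y - 10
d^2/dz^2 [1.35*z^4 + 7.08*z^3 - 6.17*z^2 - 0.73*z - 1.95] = 16.2*z^2 + 42.48*z - 12.34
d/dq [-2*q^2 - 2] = -4*q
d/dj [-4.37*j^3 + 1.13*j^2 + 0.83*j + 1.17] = -13.11*j^2 + 2.26*j + 0.83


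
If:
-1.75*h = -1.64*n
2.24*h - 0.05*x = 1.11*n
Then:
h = 0.0473687250880943*x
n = 0.0505458956732713*x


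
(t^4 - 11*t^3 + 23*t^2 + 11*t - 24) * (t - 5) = t^5 - 16*t^4 + 78*t^3 - 104*t^2 - 79*t + 120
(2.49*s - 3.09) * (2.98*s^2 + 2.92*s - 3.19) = 7.4202*s^3 - 1.9374*s^2 - 16.9659*s + 9.8571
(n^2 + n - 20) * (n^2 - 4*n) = n^4 - 3*n^3 - 24*n^2 + 80*n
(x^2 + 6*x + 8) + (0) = x^2 + 6*x + 8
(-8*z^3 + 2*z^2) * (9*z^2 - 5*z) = -72*z^5 + 58*z^4 - 10*z^3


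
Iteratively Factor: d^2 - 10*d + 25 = (d - 5)*(d - 5)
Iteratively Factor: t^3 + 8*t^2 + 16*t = (t)*(t^2 + 8*t + 16) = t*(t + 4)*(t + 4)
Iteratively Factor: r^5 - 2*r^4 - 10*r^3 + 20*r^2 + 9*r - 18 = (r - 3)*(r^4 + r^3 - 7*r^2 - r + 6) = (r - 3)*(r + 1)*(r^3 - 7*r + 6) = (r - 3)*(r - 2)*(r + 1)*(r^2 + 2*r - 3) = (r - 3)*(r - 2)*(r - 1)*(r + 1)*(r + 3)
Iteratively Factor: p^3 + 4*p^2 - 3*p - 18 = (p + 3)*(p^2 + p - 6) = (p - 2)*(p + 3)*(p + 3)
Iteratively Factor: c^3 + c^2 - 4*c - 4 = (c + 2)*(c^2 - c - 2) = (c + 1)*(c + 2)*(c - 2)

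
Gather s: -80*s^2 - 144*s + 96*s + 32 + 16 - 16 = -80*s^2 - 48*s + 32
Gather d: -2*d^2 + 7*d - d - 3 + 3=-2*d^2 + 6*d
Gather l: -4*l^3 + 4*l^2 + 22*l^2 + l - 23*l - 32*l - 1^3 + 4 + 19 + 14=-4*l^3 + 26*l^2 - 54*l + 36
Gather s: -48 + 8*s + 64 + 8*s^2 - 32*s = 8*s^2 - 24*s + 16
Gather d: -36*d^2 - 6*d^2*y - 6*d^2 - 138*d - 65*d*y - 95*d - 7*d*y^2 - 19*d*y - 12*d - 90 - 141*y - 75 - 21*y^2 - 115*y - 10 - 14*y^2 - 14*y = d^2*(-6*y - 42) + d*(-7*y^2 - 84*y - 245) - 35*y^2 - 270*y - 175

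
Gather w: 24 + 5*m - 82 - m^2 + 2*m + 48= -m^2 + 7*m - 10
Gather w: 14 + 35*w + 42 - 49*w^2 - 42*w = -49*w^2 - 7*w + 56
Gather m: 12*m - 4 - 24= 12*m - 28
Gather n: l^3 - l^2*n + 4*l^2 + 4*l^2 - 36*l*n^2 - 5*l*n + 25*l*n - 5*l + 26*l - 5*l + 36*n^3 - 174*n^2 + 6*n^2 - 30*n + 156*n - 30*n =l^3 + 8*l^2 + 16*l + 36*n^3 + n^2*(-36*l - 168) + n*(-l^2 + 20*l + 96)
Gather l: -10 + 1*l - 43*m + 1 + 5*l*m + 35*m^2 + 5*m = l*(5*m + 1) + 35*m^2 - 38*m - 9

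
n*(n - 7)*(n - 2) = n^3 - 9*n^2 + 14*n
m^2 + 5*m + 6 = (m + 2)*(m + 3)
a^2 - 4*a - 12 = (a - 6)*(a + 2)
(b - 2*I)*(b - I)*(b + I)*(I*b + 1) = I*b^4 + 3*b^3 - I*b^2 + 3*b - 2*I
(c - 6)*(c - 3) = c^2 - 9*c + 18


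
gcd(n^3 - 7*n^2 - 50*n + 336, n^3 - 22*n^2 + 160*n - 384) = n^2 - 14*n + 48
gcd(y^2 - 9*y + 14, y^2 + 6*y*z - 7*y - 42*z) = y - 7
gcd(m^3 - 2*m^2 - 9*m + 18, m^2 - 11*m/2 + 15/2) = m - 3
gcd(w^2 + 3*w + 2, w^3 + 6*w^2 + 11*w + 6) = w^2 + 3*w + 2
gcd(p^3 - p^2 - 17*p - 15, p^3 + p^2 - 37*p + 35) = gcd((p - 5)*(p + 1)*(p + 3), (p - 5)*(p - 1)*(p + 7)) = p - 5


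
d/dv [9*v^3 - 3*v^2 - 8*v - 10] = 27*v^2 - 6*v - 8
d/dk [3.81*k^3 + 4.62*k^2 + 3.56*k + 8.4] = 11.43*k^2 + 9.24*k + 3.56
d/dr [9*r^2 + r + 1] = 18*r + 1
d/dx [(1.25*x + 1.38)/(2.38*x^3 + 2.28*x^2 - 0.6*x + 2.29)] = (-5.95*x^3 - 12.7032*x^2 - 6.2928*x + 3.6905)/(5.6644*x^6 + 10.8528*x^5 + 2.3424*x^4 + 8.1644*x^3 + 10.8024*x^2 - 2.748*x + 5.2441)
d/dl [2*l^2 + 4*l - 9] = 4*l + 4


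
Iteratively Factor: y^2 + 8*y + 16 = (y + 4)*(y + 4)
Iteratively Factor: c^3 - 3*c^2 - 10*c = (c + 2)*(c^2 - 5*c) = (c - 5)*(c + 2)*(c)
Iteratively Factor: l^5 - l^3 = (l - 1)*(l^4 + l^3) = l*(l - 1)*(l^3 + l^2) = l^2*(l - 1)*(l^2 + l) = l^3*(l - 1)*(l + 1)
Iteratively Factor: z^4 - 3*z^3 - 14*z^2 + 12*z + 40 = (z + 2)*(z^3 - 5*z^2 - 4*z + 20) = (z - 2)*(z + 2)*(z^2 - 3*z - 10) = (z - 5)*(z - 2)*(z + 2)*(z + 2)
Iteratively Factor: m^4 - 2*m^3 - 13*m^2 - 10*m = (m - 5)*(m^3 + 3*m^2 + 2*m) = m*(m - 5)*(m^2 + 3*m + 2) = m*(m - 5)*(m + 2)*(m + 1)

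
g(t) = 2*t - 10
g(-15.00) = -40.00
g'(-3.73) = 2.00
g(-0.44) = -10.88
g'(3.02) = 2.00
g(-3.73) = -17.46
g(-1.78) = -13.56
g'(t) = 2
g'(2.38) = 2.00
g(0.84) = -8.32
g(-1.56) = -13.12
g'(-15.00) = 2.00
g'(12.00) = 2.00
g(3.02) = -3.96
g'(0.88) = 2.00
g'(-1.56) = 2.00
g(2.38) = -5.24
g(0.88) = -8.24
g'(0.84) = 2.00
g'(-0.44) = 2.00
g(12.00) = 14.00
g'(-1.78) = 2.00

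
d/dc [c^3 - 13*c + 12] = 3*c^2 - 13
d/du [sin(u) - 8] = cos(u)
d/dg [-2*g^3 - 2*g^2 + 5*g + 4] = -6*g^2 - 4*g + 5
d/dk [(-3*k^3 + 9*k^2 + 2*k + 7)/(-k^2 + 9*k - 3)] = (3*k^4 - 54*k^3 + 110*k^2 - 40*k - 69)/(k^4 - 18*k^3 + 87*k^2 - 54*k + 9)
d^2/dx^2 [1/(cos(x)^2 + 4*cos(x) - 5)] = (-4*sin(x)^4 + 38*sin(x)^2 - 5*cos(x) - 3*cos(3*x) + 8)/((cos(x) - 1)^3*(cos(x) + 5)^3)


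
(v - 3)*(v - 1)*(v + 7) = v^3 + 3*v^2 - 25*v + 21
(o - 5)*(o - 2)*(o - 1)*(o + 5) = o^4 - 3*o^3 - 23*o^2 + 75*o - 50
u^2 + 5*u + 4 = (u + 1)*(u + 4)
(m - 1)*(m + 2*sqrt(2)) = m^2 - m + 2*sqrt(2)*m - 2*sqrt(2)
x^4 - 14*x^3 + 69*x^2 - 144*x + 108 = (x - 6)*(x - 3)^2*(x - 2)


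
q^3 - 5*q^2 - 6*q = q*(q - 6)*(q + 1)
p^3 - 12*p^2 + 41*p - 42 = (p - 7)*(p - 3)*(p - 2)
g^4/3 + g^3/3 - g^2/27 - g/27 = g*(g/3 + 1/3)*(g - 1/3)*(g + 1/3)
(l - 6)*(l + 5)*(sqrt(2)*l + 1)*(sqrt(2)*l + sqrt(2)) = 2*l^4 + sqrt(2)*l^3 - 62*l^2 - 60*l - 31*sqrt(2)*l - 30*sqrt(2)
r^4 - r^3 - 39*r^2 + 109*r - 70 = (r - 5)*(r - 2)*(r - 1)*(r + 7)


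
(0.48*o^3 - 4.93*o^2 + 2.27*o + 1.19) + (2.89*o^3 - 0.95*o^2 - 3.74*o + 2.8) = 3.37*o^3 - 5.88*o^2 - 1.47*o + 3.99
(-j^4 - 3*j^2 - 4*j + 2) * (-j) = j^5 + 3*j^3 + 4*j^2 - 2*j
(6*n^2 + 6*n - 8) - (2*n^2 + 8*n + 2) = 4*n^2 - 2*n - 10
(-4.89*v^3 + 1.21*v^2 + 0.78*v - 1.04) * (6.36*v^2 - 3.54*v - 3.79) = -31.1004*v^5 + 25.0062*v^4 + 19.2105*v^3 - 13.9615*v^2 + 0.7254*v + 3.9416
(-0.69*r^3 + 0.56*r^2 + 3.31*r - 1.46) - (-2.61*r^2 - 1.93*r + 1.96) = -0.69*r^3 + 3.17*r^2 + 5.24*r - 3.42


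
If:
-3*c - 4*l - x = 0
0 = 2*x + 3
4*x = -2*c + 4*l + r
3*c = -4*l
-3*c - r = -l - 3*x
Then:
No Solution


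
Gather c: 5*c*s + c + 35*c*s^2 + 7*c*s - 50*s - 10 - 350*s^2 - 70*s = c*(35*s^2 + 12*s + 1) - 350*s^2 - 120*s - 10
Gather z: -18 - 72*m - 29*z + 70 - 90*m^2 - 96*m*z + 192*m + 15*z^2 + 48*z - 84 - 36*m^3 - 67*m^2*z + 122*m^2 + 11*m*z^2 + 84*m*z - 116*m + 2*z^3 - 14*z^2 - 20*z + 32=-36*m^3 + 32*m^2 + 4*m + 2*z^3 + z^2*(11*m + 1) + z*(-67*m^2 - 12*m - 1)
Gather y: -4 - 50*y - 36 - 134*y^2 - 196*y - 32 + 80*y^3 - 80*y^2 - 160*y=80*y^3 - 214*y^2 - 406*y - 72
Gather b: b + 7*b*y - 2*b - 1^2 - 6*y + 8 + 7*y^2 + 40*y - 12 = b*(7*y - 1) + 7*y^2 + 34*y - 5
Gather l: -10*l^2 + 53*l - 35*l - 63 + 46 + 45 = -10*l^2 + 18*l + 28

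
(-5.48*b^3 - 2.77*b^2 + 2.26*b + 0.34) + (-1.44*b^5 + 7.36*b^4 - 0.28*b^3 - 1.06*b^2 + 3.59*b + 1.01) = -1.44*b^5 + 7.36*b^4 - 5.76*b^3 - 3.83*b^2 + 5.85*b + 1.35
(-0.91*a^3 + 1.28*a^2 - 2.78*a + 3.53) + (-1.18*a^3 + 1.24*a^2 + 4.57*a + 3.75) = -2.09*a^3 + 2.52*a^2 + 1.79*a + 7.28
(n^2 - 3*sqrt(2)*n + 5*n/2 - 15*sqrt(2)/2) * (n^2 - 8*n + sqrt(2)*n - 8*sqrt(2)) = n^4 - 11*n^3/2 - 2*sqrt(2)*n^3 - 26*n^2 + 11*sqrt(2)*n^2 + 33*n + 40*sqrt(2)*n + 120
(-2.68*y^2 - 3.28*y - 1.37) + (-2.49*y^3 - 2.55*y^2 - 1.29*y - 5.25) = -2.49*y^3 - 5.23*y^2 - 4.57*y - 6.62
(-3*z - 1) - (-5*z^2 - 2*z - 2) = 5*z^2 - z + 1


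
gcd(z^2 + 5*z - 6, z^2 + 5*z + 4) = 1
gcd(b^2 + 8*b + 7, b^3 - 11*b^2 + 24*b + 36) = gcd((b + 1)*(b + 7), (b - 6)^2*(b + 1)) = b + 1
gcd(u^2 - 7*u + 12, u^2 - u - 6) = u - 3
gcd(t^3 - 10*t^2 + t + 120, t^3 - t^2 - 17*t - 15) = t^2 - 2*t - 15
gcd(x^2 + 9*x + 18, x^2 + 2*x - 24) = x + 6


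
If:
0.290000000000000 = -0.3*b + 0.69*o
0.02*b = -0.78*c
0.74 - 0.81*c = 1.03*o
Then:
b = 0.72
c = -0.02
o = 0.73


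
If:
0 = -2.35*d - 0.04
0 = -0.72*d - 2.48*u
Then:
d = -0.02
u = 0.00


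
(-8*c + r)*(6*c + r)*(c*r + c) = -48*c^3*r - 48*c^3 - 2*c^2*r^2 - 2*c^2*r + c*r^3 + c*r^2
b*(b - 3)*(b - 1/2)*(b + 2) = b^4 - 3*b^3/2 - 11*b^2/2 + 3*b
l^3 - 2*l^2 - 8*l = l*(l - 4)*(l + 2)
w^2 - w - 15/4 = (w - 5/2)*(w + 3/2)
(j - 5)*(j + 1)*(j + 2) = j^3 - 2*j^2 - 13*j - 10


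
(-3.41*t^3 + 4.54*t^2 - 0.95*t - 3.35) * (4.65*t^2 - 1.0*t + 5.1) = -15.8565*t^5 + 24.521*t^4 - 26.3485*t^3 + 8.5265*t^2 - 1.495*t - 17.085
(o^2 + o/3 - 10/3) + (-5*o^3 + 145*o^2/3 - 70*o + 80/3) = -5*o^3 + 148*o^2/3 - 209*o/3 + 70/3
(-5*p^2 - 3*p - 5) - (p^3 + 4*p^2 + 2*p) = -p^3 - 9*p^2 - 5*p - 5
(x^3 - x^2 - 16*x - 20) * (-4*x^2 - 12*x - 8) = -4*x^5 - 8*x^4 + 68*x^3 + 280*x^2 + 368*x + 160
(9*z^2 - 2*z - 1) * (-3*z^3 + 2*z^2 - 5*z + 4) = -27*z^5 + 24*z^4 - 46*z^3 + 44*z^2 - 3*z - 4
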